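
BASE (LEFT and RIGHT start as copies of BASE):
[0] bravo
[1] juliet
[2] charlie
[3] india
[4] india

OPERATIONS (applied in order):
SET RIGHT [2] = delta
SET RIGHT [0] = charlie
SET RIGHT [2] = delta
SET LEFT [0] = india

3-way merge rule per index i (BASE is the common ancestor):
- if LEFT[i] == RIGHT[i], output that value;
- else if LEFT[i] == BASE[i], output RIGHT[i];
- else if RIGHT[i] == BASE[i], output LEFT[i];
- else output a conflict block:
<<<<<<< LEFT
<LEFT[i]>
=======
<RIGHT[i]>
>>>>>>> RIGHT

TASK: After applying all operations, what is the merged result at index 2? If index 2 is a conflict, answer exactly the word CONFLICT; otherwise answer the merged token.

Final LEFT:  [india, juliet, charlie, india, india]
Final RIGHT: [charlie, juliet, delta, india, india]
i=0: BASE=bravo L=india R=charlie all differ -> CONFLICT
i=1: L=juliet R=juliet -> agree -> juliet
i=2: L=charlie=BASE, R=delta -> take RIGHT -> delta
i=3: L=india R=india -> agree -> india
i=4: L=india R=india -> agree -> india
Index 2 -> delta

Answer: delta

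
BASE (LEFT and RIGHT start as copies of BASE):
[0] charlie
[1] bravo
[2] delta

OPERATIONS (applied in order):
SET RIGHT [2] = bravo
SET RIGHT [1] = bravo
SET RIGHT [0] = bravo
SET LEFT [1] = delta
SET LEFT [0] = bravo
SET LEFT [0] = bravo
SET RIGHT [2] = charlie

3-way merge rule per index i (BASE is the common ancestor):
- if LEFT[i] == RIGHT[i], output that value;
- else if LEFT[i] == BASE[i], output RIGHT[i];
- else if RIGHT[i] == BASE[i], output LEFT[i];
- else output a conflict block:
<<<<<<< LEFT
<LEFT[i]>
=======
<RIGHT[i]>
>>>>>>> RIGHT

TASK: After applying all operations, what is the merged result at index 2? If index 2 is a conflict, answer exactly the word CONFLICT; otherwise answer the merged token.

Answer: charlie

Derivation:
Final LEFT:  [bravo, delta, delta]
Final RIGHT: [bravo, bravo, charlie]
i=0: L=bravo R=bravo -> agree -> bravo
i=1: L=delta, R=bravo=BASE -> take LEFT -> delta
i=2: L=delta=BASE, R=charlie -> take RIGHT -> charlie
Index 2 -> charlie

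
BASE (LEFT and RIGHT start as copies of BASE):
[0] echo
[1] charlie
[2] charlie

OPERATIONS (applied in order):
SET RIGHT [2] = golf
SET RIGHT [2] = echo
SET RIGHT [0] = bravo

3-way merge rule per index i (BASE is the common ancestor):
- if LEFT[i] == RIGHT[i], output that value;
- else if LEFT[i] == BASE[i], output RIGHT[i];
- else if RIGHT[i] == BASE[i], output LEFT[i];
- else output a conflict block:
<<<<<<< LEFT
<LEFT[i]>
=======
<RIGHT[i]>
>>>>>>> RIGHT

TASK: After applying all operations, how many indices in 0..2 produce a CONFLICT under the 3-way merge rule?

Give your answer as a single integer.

Answer: 0

Derivation:
Final LEFT:  [echo, charlie, charlie]
Final RIGHT: [bravo, charlie, echo]
i=0: L=echo=BASE, R=bravo -> take RIGHT -> bravo
i=1: L=charlie R=charlie -> agree -> charlie
i=2: L=charlie=BASE, R=echo -> take RIGHT -> echo
Conflict count: 0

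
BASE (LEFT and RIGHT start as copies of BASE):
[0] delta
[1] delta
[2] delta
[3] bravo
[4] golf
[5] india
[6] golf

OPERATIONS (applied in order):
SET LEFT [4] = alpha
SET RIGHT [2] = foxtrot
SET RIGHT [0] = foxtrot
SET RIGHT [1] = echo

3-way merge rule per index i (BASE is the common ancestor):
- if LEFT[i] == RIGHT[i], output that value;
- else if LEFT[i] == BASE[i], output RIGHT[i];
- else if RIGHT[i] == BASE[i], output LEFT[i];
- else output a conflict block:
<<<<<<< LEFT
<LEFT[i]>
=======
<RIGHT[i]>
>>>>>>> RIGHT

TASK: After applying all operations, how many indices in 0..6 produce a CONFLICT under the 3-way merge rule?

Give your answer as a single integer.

Answer: 0

Derivation:
Final LEFT:  [delta, delta, delta, bravo, alpha, india, golf]
Final RIGHT: [foxtrot, echo, foxtrot, bravo, golf, india, golf]
i=0: L=delta=BASE, R=foxtrot -> take RIGHT -> foxtrot
i=1: L=delta=BASE, R=echo -> take RIGHT -> echo
i=2: L=delta=BASE, R=foxtrot -> take RIGHT -> foxtrot
i=3: L=bravo R=bravo -> agree -> bravo
i=4: L=alpha, R=golf=BASE -> take LEFT -> alpha
i=5: L=india R=india -> agree -> india
i=6: L=golf R=golf -> agree -> golf
Conflict count: 0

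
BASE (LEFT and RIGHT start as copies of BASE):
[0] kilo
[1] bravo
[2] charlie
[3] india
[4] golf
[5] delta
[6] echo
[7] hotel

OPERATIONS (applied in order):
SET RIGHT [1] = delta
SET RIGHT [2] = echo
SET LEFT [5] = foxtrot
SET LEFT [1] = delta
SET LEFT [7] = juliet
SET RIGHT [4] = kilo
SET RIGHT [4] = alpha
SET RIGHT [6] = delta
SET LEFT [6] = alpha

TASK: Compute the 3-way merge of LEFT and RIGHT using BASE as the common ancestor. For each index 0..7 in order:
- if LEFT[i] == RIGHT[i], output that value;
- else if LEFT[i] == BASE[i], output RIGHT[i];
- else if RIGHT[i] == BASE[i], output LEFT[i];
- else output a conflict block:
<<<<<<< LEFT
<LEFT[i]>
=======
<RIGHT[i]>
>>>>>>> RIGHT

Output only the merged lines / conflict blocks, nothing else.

Answer: kilo
delta
echo
india
alpha
foxtrot
<<<<<<< LEFT
alpha
=======
delta
>>>>>>> RIGHT
juliet

Derivation:
Final LEFT:  [kilo, delta, charlie, india, golf, foxtrot, alpha, juliet]
Final RIGHT: [kilo, delta, echo, india, alpha, delta, delta, hotel]
i=0: L=kilo R=kilo -> agree -> kilo
i=1: L=delta R=delta -> agree -> delta
i=2: L=charlie=BASE, R=echo -> take RIGHT -> echo
i=3: L=india R=india -> agree -> india
i=4: L=golf=BASE, R=alpha -> take RIGHT -> alpha
i=5: L=foxtrot, R=delta=BASE -> take LEFT -> foxtrot
i=6: BASE=echo L=alpha R=delta all differ -> CONFLICT
i=7: L=juliet, R=hotel=BASE -> take LEFT -> juliet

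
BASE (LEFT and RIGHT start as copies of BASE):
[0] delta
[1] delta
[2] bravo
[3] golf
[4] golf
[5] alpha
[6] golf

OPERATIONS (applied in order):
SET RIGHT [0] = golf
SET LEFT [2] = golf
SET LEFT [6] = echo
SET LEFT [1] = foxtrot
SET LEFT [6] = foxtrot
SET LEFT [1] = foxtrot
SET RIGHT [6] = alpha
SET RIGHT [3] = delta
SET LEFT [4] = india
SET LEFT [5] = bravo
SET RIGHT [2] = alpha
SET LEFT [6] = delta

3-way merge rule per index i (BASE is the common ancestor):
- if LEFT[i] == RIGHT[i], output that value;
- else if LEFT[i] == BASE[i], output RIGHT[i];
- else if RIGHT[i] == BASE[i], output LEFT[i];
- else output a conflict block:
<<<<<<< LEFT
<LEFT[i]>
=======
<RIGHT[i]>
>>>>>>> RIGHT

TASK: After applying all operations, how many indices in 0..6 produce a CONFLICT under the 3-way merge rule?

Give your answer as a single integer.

Answer: 2

Derivation:
Final LEFT:  [delta, foxtrot, golf, golf, india, bravo, delta]
Final RIGHT: [golf, delta, alpha, delta, golf, alpha, alpha]
i=0: L=delta=BASE, R=golf -> take RIGHT -> golf
i=1: L=foxtrot, R=delta=BASE -> take LEFT -> foxtrot
i=2: BASE=bravo L=golf R=alpha all differ -> CONFLICT
i=3: L=golf=BASE, R=delta -> take RIGHT -> delta
i=4: L=india, R=golf=BASE -> take LEFT -> india
i=5: L=bravo, R=alpha=BASE -> take LEFT -> bravo
i=6: BASE=golf L=delta R=alpha all differ -> CONFLICT
Conflict count: 2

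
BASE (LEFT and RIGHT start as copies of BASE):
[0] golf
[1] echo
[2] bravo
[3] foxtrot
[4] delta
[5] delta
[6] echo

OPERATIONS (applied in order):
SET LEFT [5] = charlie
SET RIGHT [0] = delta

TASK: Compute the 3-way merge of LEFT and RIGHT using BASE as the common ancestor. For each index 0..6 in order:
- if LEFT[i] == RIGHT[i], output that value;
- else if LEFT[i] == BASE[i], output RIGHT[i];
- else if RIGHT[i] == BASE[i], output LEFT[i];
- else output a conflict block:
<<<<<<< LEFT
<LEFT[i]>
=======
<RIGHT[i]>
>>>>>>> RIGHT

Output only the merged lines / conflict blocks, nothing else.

Answer: delta
echo
bravo
foxtrot
delta
charlie
echo

Derivation:
Final LEFT:  [golf, echo, bravo, foxtrot, delta, charlie, echo]
Final RIGHT: [delta, echo, bravo, foxtrot, delta, delta, echo]
i=0: L=golf=BASE, R=delta -> take RIGHT -> delta
i=1: L=echo R=echo -> agree -> echo
i=2: L=bravo R=bravo -> agree -> bravo
i=3: L=foxtrot R=foxtrot -> agree -> foxtrot
i=4: L=delta R=delta -> agree -> delta
i=5: L=charlie, R=delta=BASE -> take LEFT -> charlie
i=6: L=echo R=echo -> agree -> echo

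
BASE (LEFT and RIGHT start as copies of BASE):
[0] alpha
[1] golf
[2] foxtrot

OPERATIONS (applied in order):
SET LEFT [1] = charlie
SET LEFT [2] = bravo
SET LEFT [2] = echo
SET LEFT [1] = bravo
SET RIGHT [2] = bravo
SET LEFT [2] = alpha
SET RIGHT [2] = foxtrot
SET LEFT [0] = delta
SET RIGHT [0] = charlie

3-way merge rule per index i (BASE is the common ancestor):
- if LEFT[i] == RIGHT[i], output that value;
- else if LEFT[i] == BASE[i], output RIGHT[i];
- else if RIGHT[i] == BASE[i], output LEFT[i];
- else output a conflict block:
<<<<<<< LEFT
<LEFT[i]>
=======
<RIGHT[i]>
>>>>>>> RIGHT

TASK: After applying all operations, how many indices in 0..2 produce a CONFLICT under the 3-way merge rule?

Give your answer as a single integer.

Final LEFT:  [delta, bravo, alpha]
Final RIGHT: [charlie, golf, foxtrot]
i=0: BASE=alpha L=delta R=charlie all differ -> CONFLICT
i=1: L=bravo, R=golf=BASE -> take LEFT -> bravo
i=2: L=alpha, R=foxtrot=BASE -> take LEFT -> alpha
Conflict count: 1

Answer: 1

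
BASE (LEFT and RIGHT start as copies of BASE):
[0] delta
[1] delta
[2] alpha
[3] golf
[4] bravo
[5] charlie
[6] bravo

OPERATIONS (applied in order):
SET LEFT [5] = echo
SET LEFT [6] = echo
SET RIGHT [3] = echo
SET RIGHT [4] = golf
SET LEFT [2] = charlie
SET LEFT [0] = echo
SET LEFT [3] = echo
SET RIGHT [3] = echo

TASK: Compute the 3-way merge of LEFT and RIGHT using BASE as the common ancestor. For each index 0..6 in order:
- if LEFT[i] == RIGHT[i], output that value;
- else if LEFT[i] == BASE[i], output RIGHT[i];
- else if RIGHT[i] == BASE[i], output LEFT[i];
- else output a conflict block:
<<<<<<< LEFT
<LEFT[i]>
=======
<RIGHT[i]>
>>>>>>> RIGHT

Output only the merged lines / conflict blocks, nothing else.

Final LEFT:  [echo, delta, charlie, echo, bravo, echo, echo]
Final RIGHT: [delta, delta, alpha, echo, golf, charlie, bravo]
i=0: L=echo, R=delta=BASE -> take LEFT -> echo
i=1: L=delta R=delta -> agree -> delta
i=2: L=charlie, R=alpha=BASE -> take LEFT -> charlie
i=3: L=echo R=echo -> agree -> echo
i=4: L=bravo=BASE, R=golf -> take RIGHT -> golf
i=5: L=echo, R=charlie=BASE -> take LEFT -> echo
i=6: L=echo, R=bravo=BASE -> take LEFT -> echo

Answer: echo
delta
charlie
echo
golf
echo
echo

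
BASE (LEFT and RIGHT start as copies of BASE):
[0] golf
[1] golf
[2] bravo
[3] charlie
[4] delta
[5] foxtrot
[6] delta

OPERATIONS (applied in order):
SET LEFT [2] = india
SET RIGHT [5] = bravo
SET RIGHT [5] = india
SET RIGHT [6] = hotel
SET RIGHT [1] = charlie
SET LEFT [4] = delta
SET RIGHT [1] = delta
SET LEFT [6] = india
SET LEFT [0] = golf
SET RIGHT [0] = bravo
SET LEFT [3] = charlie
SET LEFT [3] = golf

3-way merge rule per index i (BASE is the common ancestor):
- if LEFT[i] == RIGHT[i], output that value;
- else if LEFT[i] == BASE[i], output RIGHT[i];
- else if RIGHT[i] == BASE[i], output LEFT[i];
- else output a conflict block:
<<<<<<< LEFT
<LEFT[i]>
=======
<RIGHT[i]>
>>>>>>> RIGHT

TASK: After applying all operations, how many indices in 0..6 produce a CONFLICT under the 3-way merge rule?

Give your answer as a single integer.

Answer: 1

Derivation:
Final LEFT:  [golf, golf, india, golf, delta, foxtrot, india]
Final RIGHT: [bravo, delta, bravo, charlie, delta, india, hotel]
i=0: L=golf=BASE, R=bravo -> take RIGHT -> bravo
i=1: L=golf=BASE, R=delta -> take RIGHT -> delta
i=2: L=india, R=bravo=BASE -> take LEFT -> india
i=3: L=golf, R=charlie=BASE -> take LEFT -> golf
i=4: L=delta R=delta -> agree -> delta
i=5: L=foxtrot=BASE, R=india -> take RIGHT -> india
i=6: BASE=delta L=india R=hotel all differ -> CONFLICT
Conflict count: 1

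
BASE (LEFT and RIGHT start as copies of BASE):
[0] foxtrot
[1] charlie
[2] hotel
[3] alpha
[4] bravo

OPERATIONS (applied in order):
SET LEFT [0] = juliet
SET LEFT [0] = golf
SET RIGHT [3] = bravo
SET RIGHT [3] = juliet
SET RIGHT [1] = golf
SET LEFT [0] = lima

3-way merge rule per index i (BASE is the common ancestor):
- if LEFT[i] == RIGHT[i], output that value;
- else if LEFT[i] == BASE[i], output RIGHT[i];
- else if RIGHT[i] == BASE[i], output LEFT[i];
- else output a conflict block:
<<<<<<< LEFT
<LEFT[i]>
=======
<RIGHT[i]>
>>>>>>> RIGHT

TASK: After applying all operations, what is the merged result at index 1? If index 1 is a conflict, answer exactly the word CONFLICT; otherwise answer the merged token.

Final LEFT:  [lima, charlie, hotel, alpha, bravo]
Final RIGHT: [foxtrot, golf, hotel, juliet, bravo]
i=0: L=lima, R=foxtrot=BASE -> take LEFT -> lima
i=1: L=charlie=BASE, R=golf -> take RIGHT -> golf
i=2: L=hotel R=hotel -> agree -> hotel
i=3: L=alpha=BASE, R=juliet -> take RIGHT -> juliet
i=4: L=bravo R=bravo -> agree -> bravo
Index 1 -> golf

Answer: golf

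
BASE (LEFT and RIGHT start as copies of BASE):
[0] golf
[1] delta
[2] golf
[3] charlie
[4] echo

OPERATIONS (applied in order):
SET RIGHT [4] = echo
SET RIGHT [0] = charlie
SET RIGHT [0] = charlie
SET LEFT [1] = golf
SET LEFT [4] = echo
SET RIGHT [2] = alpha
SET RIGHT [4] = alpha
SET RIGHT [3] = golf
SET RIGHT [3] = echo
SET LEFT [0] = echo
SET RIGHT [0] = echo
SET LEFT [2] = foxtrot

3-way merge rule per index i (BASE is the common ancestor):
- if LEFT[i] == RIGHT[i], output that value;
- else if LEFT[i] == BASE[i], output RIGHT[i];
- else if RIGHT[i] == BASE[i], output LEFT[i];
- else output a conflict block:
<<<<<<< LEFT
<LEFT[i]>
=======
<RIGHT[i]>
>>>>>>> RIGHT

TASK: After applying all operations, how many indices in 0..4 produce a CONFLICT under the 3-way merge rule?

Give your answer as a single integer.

Final LEFT:  [echo, golf, foxtrot, charlie, echo]
Final RIGHT: [echo, delta, alpha, echo, alpha]
i=0: L=echo R=echo -> agree -> echo
i=1: L=golf, R=delta=BASE -> take LEFT -> golf
i=2: BASE=golf L=foxtrot R=alpha all differ -> CONFLICT
i=3: L=charlie=BASE, R=echo -> take RIGHT -> echo
i=4: L=echo=BASE, R=alpha -> take RIGHT -> alpha
Conflict count: 1

Answer: 1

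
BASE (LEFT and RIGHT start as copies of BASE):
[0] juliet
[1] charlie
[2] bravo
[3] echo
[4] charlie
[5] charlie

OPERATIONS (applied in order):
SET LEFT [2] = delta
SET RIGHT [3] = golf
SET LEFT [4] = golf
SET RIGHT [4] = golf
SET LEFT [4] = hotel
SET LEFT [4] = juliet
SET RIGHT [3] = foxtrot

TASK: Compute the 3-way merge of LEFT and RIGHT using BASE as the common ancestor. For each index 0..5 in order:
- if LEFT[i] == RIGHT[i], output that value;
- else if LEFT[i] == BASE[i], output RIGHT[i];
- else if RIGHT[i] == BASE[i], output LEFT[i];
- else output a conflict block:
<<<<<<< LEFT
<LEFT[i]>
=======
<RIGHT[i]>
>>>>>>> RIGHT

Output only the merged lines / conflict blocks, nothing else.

Answer: juliet
charlie
delta
foxtrot
<<<<<<< LEFT
juliet
=======
golf
>>>>>>> RIGHT
charlie

Derivation:
Final LEFT:  [juliet, charlie, delta, echo, juliet, charlie]
Final RIGHT: [juliet, charlie, bravo, foxtrot, golf, charlie]
i=0: L=juliet R=juliet -> agree -> juliet
i=1: L=charlie R=charlie -> agree -> charlie
i=2: L=delta, R=bravo=BASE -> take LEFT -> delta
i=3: L=echo=BASE, R=foxtrot -> take RIGHT -> foxtrot
i=4: BASE=charlie L=juliet R=golf all differ -> CONFLICT
i=5: L=charlie R=charlie -> agree -> charlie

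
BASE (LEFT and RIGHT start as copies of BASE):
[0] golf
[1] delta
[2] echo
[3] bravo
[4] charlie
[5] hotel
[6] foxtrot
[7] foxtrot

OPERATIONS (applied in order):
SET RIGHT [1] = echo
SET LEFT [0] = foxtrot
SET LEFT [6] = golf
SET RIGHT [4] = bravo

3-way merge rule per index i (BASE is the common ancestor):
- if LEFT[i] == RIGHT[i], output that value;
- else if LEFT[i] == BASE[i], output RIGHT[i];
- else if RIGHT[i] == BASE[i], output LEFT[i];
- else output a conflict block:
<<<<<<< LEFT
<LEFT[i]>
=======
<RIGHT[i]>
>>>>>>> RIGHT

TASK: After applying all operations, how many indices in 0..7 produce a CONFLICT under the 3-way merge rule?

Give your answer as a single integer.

Answer: 0

Derivation:
Final LEFT:  [foxtrot, delta, echo, bravo, charlie, hotel, golf, foxtrot]
Final RIGHT: [golf, echo, echo, bravo, bravo, hotel, foxtrot, foxtrot]
i=0: L=foxtrot, R=golf=BASE -> take LEFT -> foxtrot
i=1: L=delta=BASE, R=echo -> take RIGHT -> echo
i=2: L=echo R=echo -> agree -> echo
i=3: L=bravo R=bravo -> agree -> bravo
i=4: L=charlie=BASE, R=bravo -> take RIGHT -> bravo
i=5: L=hotel R=hotel -> agree -> hotel
i=6: L=golf, R=foxtrot=BASE -> take LEFT -> golf
i=7: L=foxtrot R=foxtrot -> agree -> foxtrot
Conflict count: 0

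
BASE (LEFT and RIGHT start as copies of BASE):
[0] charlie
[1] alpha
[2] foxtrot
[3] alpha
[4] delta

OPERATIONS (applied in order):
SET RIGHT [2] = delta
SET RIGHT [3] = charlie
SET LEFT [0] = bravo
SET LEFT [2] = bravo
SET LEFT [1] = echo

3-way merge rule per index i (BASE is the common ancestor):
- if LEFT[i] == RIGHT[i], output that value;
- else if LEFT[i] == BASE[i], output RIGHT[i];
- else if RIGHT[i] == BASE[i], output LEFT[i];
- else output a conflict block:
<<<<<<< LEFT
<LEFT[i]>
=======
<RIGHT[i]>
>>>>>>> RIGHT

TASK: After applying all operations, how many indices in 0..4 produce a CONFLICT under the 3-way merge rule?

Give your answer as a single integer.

Final LEFT:  [bravo, echo, bravo, alpha, delta]
Final RIGHT: [charlie, alpha, delta, charlie, delta]
i=0: L=bravo, R=charlie=BASE -> take LEFT -> bravo
i=1: L=echo, R=alpha=BASE -> take LEFT -> echo
i=2: BASE=foxtrot L=bravo R=delta all differ -> CONFLICT
i=3: L=alpha=BASE, R=charlie -> take RIGHT -> charlie
i=4: L=delta R=delta -> agree -> delta
Conflict count: 1

Answer: 1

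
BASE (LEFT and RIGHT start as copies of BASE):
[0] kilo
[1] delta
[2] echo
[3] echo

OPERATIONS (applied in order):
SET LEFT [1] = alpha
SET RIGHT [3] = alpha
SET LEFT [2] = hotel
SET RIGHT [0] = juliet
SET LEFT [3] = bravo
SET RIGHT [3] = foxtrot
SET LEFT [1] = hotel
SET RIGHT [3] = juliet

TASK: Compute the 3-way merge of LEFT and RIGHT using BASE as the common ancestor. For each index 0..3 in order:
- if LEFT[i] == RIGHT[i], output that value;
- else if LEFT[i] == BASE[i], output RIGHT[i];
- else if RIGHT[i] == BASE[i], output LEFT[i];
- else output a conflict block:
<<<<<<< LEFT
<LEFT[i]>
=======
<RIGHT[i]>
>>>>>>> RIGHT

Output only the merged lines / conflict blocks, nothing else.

Answer: juliet
hotel
hotel
<<<<<<< LEFT
bravo
=======
juliet
>>>>>>> RIGHT

Derivation:
Final LEFT:  [kilo, hotel, hotel, bravo]
Final RIGHT: [juliet, delta, echo, juliet]
i=0: L=kilo=BASE, R=juliet -> take RIGHT -> juliet
i=1: L=hotel, R=delta=BASE -> take LEFT -> hotel
i=2: L=hotel, R=echo=BASE -> take LEFT -> hotel
i=3: BASE=echo L=bravo R=juliet all differ -> CONFLICT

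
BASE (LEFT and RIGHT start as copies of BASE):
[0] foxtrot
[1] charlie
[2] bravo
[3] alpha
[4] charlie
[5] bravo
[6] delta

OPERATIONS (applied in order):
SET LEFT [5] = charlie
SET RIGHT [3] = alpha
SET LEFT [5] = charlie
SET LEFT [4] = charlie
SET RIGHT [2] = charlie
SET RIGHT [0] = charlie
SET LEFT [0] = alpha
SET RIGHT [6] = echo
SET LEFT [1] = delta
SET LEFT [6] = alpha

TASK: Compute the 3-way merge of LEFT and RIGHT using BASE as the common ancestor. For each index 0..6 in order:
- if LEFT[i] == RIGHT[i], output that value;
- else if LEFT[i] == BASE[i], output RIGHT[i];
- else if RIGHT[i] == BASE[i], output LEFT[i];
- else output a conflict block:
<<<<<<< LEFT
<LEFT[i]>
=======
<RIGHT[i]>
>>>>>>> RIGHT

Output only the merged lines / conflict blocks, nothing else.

Final LEFT:  [alpha, delta, bravo, alpha, charlie, charlie, alpha]
Final RIGHT: [charlie, charlie, charlie, alpha, charlie, bravo, echo]
i=0: BASE=foxtrot L=alpha R=charlie all differ -> CONFLICT
i=1: L=delta, R=charlie=BASE -> take LEFT -> delta
i=2: L=bravo=BASE, R=charlie -> take RIGHT -> charlie
i=3: L=alpha R=alpha -> agree -> alpha
i=4: L=charlie R=charlie -> agree -> charlie
i=5: L=charlie, R=bravo=BASE -> take LEFT -> charlie
i=6: BASE=delta L=alpha R=echo all differ -> CONFLICT

Answer: <<<<<<< LEFT
alpha
=======
charlie
>>>>>>> RIGHT
delta
charlie
alpha
charlie
charlie
<<<<<<< LEFT
alpha
=======
echo
>>>>>>> RIGHT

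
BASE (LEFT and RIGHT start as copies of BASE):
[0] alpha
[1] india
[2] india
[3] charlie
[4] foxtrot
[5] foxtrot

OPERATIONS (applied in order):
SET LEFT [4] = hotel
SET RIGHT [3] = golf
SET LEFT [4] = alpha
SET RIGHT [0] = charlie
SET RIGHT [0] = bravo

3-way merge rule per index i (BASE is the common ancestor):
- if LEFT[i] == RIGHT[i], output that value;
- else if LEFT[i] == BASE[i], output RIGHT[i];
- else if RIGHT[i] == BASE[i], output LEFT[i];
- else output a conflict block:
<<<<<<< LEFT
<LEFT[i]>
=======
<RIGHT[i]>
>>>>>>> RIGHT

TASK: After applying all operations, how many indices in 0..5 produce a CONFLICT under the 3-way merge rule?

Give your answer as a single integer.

Answer: 0

Derivation:
Final LEFT:  [alpha, india, india, charlie, alpha, foxtrot]
Final RIGHT: [bravo, india, india, golf, foxtrot, foxtrot]
i=0: L=alpha=BASE, R=bravo -> take RIGHT -> bravo
i=1: L=india R=india -> agree -> india
i=2: L=india R=india -> agree -> india
i=3: L=charlie=BASE, R=golf -> take RIGHT -> golf
i=4: L=alpha, R=foxtrot=BASE -> take LEFT -> alpha
i=5: L=foxtrot R=foxtrot -> agree -> foxtrot
Conflict count: 0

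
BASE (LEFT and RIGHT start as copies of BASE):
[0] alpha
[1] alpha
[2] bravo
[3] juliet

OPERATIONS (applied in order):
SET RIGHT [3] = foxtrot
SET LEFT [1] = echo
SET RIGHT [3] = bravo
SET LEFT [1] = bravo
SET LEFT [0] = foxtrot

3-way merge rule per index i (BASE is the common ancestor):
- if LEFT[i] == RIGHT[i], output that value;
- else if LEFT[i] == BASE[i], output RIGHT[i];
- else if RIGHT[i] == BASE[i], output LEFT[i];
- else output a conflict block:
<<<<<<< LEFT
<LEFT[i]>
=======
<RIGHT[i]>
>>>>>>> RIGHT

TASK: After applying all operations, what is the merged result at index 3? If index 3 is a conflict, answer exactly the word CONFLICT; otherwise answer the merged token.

Answer: bravo

Derivation:
Final LEFT:  [foxtrot, bravo, bravo, juliet]
Final RIGHT: [alpha, alpha, bravo, bravo]
i=0: L=foxtrot, R=alpha=BASE -> take LEFT -> foxtrot
i=1: L=bravo, R=alpha=BASE -> take LEFT -> bravo
i=2: L=bravo R=bravo -> agree -> bravo
i=3: L=juliet=BASE, R=bravo -> take RIGHT -> bravo
Index 3 -> bravo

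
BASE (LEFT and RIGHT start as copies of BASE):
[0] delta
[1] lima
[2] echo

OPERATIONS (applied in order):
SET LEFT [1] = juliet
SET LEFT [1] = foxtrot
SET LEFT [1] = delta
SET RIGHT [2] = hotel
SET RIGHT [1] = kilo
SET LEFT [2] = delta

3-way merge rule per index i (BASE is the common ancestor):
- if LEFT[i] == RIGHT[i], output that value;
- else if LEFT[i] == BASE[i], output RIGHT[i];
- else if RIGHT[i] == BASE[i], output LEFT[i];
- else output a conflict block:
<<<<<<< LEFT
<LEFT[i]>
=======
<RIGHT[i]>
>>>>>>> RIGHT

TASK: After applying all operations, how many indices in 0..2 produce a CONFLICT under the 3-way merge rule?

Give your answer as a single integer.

Final LEFT:  [delta, delta, delta]
Final RIGHT: [delta, kilo, hotel]
i=0: L=delta R=delta -> agree -> delta
i=1: BASE=lima L=delta R=kilo all differ -> CONFLICT
i=2: BASE=echo L=delta R=hotel all differ -> CONFLICT
Conflict count: 2

Answer: 2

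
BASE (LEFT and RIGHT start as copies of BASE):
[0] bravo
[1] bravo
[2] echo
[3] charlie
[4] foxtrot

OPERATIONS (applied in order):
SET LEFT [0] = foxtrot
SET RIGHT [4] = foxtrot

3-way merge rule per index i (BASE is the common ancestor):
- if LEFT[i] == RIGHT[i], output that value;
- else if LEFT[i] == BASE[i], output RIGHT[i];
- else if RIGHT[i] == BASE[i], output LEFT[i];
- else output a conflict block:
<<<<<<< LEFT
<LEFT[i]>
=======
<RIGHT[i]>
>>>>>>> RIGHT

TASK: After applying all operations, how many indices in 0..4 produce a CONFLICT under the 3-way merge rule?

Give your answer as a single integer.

Final LEFT:  [foxtrot, bravo, echo, charlie, foxtrot]
Final RIGHT: [bravo, bravo, echo, charlie, foxtrot]
i=0: L=foxtrot, R=bravo=BASE -> take LEFT -> foxtrot
i=1: L=bravo R=bravo -> agree -> bravo
i=2: L=echo R=echo -> agree -> echo
i=3: L=charlie R=charlie -> agree -> charlie
i=4: L=foxtrot R=foxtrot -> agree -> foxtrot
Conflict count: 0

Answer: 0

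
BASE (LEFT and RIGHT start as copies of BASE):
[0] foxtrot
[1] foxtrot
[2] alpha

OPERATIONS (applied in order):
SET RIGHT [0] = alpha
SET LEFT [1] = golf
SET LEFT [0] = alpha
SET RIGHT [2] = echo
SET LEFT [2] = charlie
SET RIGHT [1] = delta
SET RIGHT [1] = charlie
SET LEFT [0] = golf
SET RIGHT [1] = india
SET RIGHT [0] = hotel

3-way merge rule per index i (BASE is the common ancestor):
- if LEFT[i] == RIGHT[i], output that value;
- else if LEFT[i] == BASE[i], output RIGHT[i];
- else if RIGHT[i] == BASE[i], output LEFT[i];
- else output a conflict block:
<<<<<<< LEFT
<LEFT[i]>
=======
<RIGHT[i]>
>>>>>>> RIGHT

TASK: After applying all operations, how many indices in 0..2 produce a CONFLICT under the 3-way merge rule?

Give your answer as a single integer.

Final LEFT:  [golf, golf, charlie]
Final RIGHT: [hotel, india, echo]
i=0: BASE=foxtrot L=golf R=hotel all differ -> CONFLICT
i=1: BASE=foxtrot L=golf R=india all differ -> CONFLICT
i=2: BASE=alpha L=charlie R=echo all differ -> CONFLICT
Conflict count: 3

Answer: 3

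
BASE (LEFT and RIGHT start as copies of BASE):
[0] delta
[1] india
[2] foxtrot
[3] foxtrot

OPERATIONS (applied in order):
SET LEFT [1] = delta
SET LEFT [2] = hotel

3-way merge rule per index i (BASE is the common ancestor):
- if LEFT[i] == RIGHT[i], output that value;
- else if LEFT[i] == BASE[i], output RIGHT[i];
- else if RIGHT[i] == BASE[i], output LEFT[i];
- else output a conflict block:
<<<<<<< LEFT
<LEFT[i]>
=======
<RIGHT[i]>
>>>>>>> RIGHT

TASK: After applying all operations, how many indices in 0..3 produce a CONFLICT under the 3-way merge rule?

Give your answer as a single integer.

Answer: 0

Derivation:
Final LEFT:  [delta, delta, hotel, foxtrot]
Final RIGHT: [delta, india, foxtrot, foxtrot]
i=0: L=delta R=delta -> agree -> delta
i=1: L=delta, R=india=BASE -> take LEFT -> delta
i=2: L=hotel, R=foxtrot=BASE -> take LEFT -> hotel
i=3: L=foxtrot R=foxtrot -> agree -> foxtrot
Conflict count: 0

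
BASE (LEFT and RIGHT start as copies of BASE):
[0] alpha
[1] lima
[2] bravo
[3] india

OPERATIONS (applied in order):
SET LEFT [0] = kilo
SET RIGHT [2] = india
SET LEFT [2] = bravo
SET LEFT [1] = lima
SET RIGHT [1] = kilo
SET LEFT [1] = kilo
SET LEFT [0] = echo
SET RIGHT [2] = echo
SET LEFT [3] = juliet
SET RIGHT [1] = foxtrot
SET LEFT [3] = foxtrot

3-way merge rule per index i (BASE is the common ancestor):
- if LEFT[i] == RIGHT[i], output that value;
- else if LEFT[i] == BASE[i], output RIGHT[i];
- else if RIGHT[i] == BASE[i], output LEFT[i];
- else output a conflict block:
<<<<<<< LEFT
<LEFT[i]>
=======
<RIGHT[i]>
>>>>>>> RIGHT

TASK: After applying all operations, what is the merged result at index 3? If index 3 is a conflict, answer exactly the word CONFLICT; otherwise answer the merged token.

Final LEFT:  [echo, kilo, bravo, foxtrot]
Final RIGHT: [alpha, foxtrot, echo, india]
i=0: L=echo, R=alpha=BASE -> take LEFT -> echo
i=1: BASE=lima L=kilo R=foxtrot all differ -> CONFLICT
i=2: L=bravo=BASE, R=echo -> take RIGHT -> echo
i=3: L=foxtrot, R=india=BASE -> take LEFT -> foxtrot
Index 3 -> foxtrot

Answer: foxtrot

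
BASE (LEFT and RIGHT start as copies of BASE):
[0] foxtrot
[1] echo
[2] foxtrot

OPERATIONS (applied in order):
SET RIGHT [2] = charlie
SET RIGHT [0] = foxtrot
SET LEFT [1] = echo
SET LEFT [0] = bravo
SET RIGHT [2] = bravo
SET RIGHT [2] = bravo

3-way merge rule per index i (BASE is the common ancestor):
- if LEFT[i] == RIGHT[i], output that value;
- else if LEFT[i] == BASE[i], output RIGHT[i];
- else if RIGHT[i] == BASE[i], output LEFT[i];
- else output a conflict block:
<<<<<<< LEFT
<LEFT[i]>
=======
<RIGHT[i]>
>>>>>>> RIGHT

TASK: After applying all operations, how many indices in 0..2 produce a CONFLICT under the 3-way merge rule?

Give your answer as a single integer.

Answer: 0

Derivation:
Final LEFT:  [bravo, echo, foxtrot]
Final RIGHT: [foxtrot, echo, bravo]
i=0: L=bravo, R=foxtrot=BASE -> take LEFT -> bravo
i=1: L=echo R=echo -> agree -> echo
i=2: L=foxtrot=BASE, R=bravo -> take RIGHT -> bravo
Conflict count: 0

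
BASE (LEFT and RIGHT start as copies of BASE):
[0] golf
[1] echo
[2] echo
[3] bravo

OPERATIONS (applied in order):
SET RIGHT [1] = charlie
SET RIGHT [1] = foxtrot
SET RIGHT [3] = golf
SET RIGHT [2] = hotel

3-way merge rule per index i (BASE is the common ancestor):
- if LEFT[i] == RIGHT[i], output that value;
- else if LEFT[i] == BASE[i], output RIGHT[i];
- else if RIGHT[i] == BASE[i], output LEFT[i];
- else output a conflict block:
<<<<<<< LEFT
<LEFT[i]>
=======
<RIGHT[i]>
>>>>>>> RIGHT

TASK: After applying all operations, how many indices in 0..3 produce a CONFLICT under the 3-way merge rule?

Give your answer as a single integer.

Final LEFT:  [golf, echo, echo, bravo]
Final RIGHT: [golf, foxtrot, hotel, golf]
i=0: L=golf R=golf -> agree -> golf
i=1: L=echo=BASE, R=foxtrot -> take RIGHT -> foxtrot
i=2: L=echo=BASE, R=hotel -> take RIGHT -> hotel
i=3: L=bravo=BASE, R=golf -> take RIGHT -> golf
Conflict count: 0

Answer: 0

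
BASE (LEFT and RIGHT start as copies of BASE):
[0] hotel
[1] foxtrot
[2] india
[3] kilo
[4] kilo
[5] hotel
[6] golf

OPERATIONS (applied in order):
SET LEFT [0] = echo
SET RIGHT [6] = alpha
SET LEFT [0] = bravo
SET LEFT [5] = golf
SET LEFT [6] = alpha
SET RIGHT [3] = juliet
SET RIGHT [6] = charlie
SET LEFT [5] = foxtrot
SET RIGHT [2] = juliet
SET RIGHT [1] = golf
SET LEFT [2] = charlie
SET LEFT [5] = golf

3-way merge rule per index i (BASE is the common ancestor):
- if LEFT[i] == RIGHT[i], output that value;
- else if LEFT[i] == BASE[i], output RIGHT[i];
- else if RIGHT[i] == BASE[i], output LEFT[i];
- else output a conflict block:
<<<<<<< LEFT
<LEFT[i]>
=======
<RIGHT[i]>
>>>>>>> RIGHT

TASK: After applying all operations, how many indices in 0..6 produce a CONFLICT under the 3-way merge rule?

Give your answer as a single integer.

Answer: 2

Derivation:
Final LEFT:  [bravo, foxtrot, charlie, kilo, kilo, golf, alpha]
Final RIGHT: [hotel, golf, juliet, juliet, kilo, hotel, charlie]
i=0: L=bravo, R=hotel=BASE -> take LEFT -> bravo
i=1: L=foxtrot=BASE, R=golf -> take RIGHT -> golf
i=2: BASE=india L=charlie R=juliet all differ -> CONFLICT
i=3: L=kilo=BASE, R=juliet -> take RIGHT -> juliet
i=4: L=kilo R=kilo -> agree -> kilo
i=5: L=golf, R=hotel=BASE -> take LEFT -> golf
i=6: BASE=golf L=alpha R=charlie all differ -> CONFLICT
Conflict count: 2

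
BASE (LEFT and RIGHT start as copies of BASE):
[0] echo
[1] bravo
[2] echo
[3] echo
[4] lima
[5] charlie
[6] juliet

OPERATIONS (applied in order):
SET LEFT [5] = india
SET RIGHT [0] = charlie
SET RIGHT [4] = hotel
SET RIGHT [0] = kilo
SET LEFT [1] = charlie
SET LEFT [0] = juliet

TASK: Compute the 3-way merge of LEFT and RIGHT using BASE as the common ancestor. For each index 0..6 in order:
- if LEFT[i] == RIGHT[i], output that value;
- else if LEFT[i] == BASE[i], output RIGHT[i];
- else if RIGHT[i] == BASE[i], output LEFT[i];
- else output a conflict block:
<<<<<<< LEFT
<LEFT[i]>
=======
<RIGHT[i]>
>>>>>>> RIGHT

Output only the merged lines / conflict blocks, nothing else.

Final LEFT:  [juliet, charlie, echo, echo, lima, india, juliet]
Final RIGHT: [kilo, bravo, echo, echo, hotel, charlie, juliet]
i=0: BASE=echo L=juliet R=kilo all differ -> CONFLICT
i=1: L=charlie, R=bravo=BASE -> take LEFT -> charlie
i=2: L=echo R=echo -> agree -> echo
i=3: L=echo R=echo -> agree -> echo
i=4: L=lima=BASE, R=hotel -> take RIGHT -> hotel
i=5: L=india, R=charlie=BASE -> take LEFT -> india
i=6: L=juliet R=juliet -> agree -> juliet

Answer: <<<<<<< LEFT
juliet
=======
kilo
>>>>>>> RIGHT
charlie
echo
echo
hotel
india
juliet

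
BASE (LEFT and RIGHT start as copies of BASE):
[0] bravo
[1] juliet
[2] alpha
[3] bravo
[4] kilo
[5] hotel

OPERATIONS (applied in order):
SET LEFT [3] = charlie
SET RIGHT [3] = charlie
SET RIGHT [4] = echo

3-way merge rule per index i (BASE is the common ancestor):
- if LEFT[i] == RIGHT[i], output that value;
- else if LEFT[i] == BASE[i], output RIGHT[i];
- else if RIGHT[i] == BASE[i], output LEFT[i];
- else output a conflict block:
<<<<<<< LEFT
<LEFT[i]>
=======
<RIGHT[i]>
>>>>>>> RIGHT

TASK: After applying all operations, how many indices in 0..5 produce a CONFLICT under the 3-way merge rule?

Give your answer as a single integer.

Answer: 0

Derivation:
Final LEFT:  [bravo, juliet, alpha, charlie, kilo, hotel]
Final RIGHT: [bravo, juliet, alpha, charlie, echo, hotel]
i=0: L=bravo R=bravo -> agree -> bravo
i=1: L=juliet R=juliet -> agree -> juliet
i=2: L=alpha R=alpha -> agree -> alpha
i=3: L=charlie R=charlie -> agree -> charlie
i=4: L=kilo=BASE, R=echo -> take RIGHT -> echo
i=5: L=hotel R=hotel -> agree -> hotel
Conflict count: 0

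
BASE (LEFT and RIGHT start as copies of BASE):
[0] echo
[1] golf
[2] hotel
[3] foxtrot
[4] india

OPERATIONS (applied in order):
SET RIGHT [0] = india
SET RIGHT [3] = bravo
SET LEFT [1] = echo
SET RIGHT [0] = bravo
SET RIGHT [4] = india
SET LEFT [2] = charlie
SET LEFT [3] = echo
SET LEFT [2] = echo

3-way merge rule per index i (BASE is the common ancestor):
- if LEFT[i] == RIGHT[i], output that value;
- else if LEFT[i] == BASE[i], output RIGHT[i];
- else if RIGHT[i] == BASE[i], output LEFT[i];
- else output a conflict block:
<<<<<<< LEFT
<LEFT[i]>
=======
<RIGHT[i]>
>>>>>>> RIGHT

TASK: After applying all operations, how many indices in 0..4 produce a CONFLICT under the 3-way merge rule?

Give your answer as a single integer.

Answer: 1

Derivation:
Final LEFT:  [echo, echo, echo, echo, india]
Final RIGHT: [bravo, golf, hotel, bravo, india]
i=0: L=echo=BASE, R=bravo -> take RIGHT -> bravo
i=1: L=echo, R=golf=BASE -> take LEFT -> echo
i=2: L=echo, R=hotel=BASE -> take LEFT -> echo
i=3: BASE=foxtrot L=echo R=bravo all differ -> CONFLICT
i=4: L=india R=india -> agree -> india
Conflict count: 1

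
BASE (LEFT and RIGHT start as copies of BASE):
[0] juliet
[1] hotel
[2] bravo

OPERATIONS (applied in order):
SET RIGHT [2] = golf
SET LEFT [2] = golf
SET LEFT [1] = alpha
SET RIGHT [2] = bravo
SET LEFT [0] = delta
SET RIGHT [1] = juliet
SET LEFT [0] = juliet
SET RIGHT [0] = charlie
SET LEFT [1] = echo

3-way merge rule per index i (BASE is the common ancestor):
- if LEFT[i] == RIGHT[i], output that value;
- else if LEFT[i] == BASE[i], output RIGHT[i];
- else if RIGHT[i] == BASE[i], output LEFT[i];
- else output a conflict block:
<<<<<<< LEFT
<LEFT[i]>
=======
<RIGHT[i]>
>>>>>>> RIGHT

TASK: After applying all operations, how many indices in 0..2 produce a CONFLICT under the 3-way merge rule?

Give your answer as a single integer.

Final LEFT:  [juliet, echo, golf]
Final RIGHT: [charlie, juliet, bravo]
i=0: L=juliet=BASE, R=charlie -> take RIGHT -> charlie
i=1: BASE=hotel L=echo R=juliet all differ -> CONFLICT
i=2: L=golf, R=bravo=BASE -> take LEFT -> golf
Conflict count: 1

Answer: 1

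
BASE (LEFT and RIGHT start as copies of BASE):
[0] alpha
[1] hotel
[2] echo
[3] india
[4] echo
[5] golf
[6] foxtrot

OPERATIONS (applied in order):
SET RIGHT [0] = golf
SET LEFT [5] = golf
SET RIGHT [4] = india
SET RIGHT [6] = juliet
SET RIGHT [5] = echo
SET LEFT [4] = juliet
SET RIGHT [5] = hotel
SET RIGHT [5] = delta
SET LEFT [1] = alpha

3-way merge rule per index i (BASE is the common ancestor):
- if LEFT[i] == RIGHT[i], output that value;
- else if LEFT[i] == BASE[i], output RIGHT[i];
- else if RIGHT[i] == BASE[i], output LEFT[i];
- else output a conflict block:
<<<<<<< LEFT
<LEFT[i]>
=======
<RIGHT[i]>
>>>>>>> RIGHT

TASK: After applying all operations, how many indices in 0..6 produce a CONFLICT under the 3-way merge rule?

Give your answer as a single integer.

Final LEFT:  [alpha, alpha, echo, india, juliet, golf, foxtrot]
Final RIGHT: [golf, hotel, echo, india, india, delta, juliet]
i=0: L=alpha=BASE, R=golf -> take RIGHT -> golf
i=1: L=alpha, R=hotel=BASE -> take LEFT -> alpha
i=2: L=echo R=echo -> agree -> echo
i=3: L=india R=india -> agree -> india
i=4: BASE=echo L=juliet R=india all differ -> CONFLICT
i=5: L=golf=BASE, R=delta -> take RIGHT -> delta
i=6: L=foxtrot=BASE, R=juliet -> take RIGHT -> juliet
Conflict count: 1

Answer: 1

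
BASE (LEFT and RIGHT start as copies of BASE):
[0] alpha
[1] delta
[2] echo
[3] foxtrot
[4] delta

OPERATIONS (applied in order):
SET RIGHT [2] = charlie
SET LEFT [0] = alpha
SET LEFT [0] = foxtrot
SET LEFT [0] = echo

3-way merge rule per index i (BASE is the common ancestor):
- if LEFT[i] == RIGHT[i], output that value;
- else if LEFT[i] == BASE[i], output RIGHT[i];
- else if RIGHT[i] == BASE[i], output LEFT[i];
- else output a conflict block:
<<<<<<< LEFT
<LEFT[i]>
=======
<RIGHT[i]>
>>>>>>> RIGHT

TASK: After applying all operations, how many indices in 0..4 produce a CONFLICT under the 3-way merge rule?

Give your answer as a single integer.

Answer: 0

Derivation:
Final LEFT:  [echo, delta, echo, foxtrot, delta]
Final RIGHT: [alpha, delta, charlie, foxtrot, delta]
i=0: L=echo, R=alpha=BASE -> take LEFT -> echo
i=1: L=delta R=delta -> agree -> delta
i=2: L=echo=BASE, R=charlie -> take RIGHT -> charlie
i=3: L=foxtrot R=foxtrot -> agree -> foxtrot
i=4: L=delta R=delta -> agree -> delta
Conflict count: 0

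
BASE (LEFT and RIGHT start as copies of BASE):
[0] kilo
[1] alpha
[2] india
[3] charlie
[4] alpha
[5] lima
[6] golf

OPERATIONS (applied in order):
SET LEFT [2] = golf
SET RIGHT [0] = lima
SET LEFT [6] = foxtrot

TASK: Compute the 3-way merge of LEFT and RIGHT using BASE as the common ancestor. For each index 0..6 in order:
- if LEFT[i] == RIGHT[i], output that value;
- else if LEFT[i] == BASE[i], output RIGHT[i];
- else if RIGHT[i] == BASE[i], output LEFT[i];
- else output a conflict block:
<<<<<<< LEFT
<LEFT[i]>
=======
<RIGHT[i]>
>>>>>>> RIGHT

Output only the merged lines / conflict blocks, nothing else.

Answer: lima
alpha
golf
charlie
alpha
lima
foxtrot

Derivation:
Final LEFT:  [kilo, alpha, golf, charlie, alpha, lima, foxtrot]
Final RIGHT: [lima, alpha, india, charlie, alpha, lima, golf]
i=0: L=kilo=BASE, R=lima -> take RIGHT -> lima
i=1: L=alpha R=alpha -> agree -> alpha
i=2: L=golf, R=india=BASE -> take LEFT -> golf
i=3: L=charlie R=charlie -> agree -> charlie
i=4: L=alpha R=alpha -> agree -> alpha
i=5: L=lima R=lima -> agree -> lima
i=6: L=foxtrot, R=golf=BASE -> take LEFT -> foxtrot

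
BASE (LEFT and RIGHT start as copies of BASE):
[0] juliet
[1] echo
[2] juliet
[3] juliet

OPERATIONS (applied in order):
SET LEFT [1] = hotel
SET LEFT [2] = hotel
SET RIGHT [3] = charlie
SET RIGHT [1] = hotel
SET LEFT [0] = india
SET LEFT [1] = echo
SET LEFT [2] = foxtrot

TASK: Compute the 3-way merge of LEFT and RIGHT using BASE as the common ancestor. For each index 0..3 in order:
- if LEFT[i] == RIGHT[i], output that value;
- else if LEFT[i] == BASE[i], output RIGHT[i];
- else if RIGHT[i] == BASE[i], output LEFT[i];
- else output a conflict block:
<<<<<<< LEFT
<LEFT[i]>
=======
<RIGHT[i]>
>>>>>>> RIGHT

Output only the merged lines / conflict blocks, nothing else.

Answer: india
hotel
foxtrot
charlie

Derivation:
Final LEFT:  [india, echo, foxtrot, juliet]
Final RIGHT: [juliet, hotel, juliet, charlie]
i=0: L=india, R=juliet=BASE -> take LEFT -> india
i=1: L=echo=BASE, R=hotel -> take RIGHT -> hotel
i=2: L=foxtrot, R=juliet=BASE -> take LEFT -> foxtrot
i=3: L=juliet=BASE, R=charlie -> take RIGHT -> charlie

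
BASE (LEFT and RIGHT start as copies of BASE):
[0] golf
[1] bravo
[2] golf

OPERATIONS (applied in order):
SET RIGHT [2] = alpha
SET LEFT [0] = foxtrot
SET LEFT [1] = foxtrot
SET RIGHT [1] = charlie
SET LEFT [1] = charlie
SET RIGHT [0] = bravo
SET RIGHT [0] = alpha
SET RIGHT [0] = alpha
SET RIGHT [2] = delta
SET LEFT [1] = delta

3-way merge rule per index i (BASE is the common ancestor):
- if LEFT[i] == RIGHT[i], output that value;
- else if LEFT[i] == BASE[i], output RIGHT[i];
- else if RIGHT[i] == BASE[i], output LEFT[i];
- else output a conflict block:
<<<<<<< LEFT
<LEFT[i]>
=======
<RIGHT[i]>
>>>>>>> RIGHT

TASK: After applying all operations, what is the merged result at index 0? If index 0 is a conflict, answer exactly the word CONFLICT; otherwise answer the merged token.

Answer: CONFLICT

Derivation:
Final LEFT:  [foxtrot, delta, golf]
Final RIGHT: [alpha, charlie, delta]
i=0: BASE=golf L=foxtrot R=alpha all differ -> CONFLICT
i=1: BASE=bravo L=delta R=charlie all differ -> CONFLICT
i=2: L=golf=BASE, R=delta -> take RIGHT -> delta
Index 0 -> CONFLICT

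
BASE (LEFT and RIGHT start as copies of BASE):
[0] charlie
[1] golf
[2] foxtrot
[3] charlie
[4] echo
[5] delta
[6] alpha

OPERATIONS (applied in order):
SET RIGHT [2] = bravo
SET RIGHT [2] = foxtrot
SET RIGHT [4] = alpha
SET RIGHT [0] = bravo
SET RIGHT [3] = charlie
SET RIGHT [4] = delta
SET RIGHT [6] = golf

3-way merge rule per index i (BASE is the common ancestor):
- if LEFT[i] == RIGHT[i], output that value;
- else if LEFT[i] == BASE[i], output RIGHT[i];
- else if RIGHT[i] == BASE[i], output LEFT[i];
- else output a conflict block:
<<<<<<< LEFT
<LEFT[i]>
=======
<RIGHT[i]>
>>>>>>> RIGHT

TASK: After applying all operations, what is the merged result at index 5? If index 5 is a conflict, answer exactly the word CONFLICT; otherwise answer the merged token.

Final LEFT:  [charlie, golf, foxtrot, charlie, echo, delta, alpha]
Final RIGHT: [bravo, golf, foxtrot, charlie, delta, delta, golf]
i=0: L=charlie=BASE, R=bravo -> take RIGHT -> bravo
i=1: L=golf R=golf -> agree -> golf
i=2: L=foxtrot R=foxtrot -> agree -> foxtrot
i=3: L=charlie R=charlie -> agree -> charlie
i=4: L=echo=BASE, R=delta -> take RIGHT -> delta
i=5: L=delta R=delta -> agree -> delta
i=6: L=alpha=BASE, R=golf -> take RIGHT -> golf
Index 5 -> delta

Answer: delta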